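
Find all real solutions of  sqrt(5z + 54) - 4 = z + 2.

Isolate the radical: sqrt(5z + 54) = z + 6.
Square both sides: 5z + 54 = (z + 6)^2.
Expand and rearrange: z^2 + 7z - 18 = 0.
Solving gives z = 2 or z = -9.
Check each candidate in the original equation:
  z = 2: sqrt(64) = 8, while z + 6 = 8 — valid.
  z = -9: sqrt(9) = 3, while z + 6 = -3 — extraneous.

z = 2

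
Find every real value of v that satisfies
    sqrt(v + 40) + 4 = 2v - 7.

Isolate the radical: sqrt(v + 40) = 2v - 11.
Square both sides: v + 40 = (2v - 11)^2.
Expand and rearrange: 4v^2 - 45v + 81 = 0.
Solving gives v = 9 or v = 2.25.
Check each candidate in the original equation:
  v = 9: sqrt(49) = 7, while 2v - 11 = 7 — valid.
  v = 2.25: sqrt(42.25) = 6.5, while 2v - 11 = -6.5 — extraneous.

v = 9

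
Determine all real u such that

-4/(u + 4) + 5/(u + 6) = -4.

Multiply both sides by (u + 4)(u + 6):
-4(u + 6) + 5(u + 4) = -4(u + 4)(u + 6).
Expand and collect terms: -4u² - 41u - 92 = 0.
By the quadratic formula, u = (41 ± √209) / -8, so u ≈ -6.9321 or u ≈ -3.3179.
Neither value makes a denominator zero (u ≠ -4, u ≠ -6), so both are valid.

u = -6.9321 or u = -3.3179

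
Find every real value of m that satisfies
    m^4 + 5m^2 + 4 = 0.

Let u = m^2. The equation becomes u^2 + 5u + 4 = 0.
Factor: (u + 1)(u + 4) = 0, so u = -1 or u = -4.
m^2 = -1 < 0 has no real solution.
m^2 = -4 < 0 has no real solution.

No real solutions.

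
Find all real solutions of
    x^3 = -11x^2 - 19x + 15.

x = -8.5826 or x = -3 or x = 0.5826

Rearrange: x^3 + 11x^2 + 19x - 15 = 0.
Possible rational roots are divisors of -15. Testing x = -3 gives 0, so (x + 3) is a factor.
Divide: x^3 + 11x^2 + 19x - 15 = (x + 3)(x^2 + 8x - 5).
Apply the quadratic formula to x^2 + 8x - 5 = 0: x = (-8 +/- sqrt(84))/2, i.e. x ~= 0.5826 or x ~= -8.5826.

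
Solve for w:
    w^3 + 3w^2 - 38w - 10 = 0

Possible rational roots are divisors of -10. Testing w = 5 gives 0, so (w - 5) is a factor.
Divide: w^3 + 3w^2 - 38w - 10 = (w - 5)(w^2 + 8w + 2).
Apply the quadratic formula to w^2 + 8w + 2 = 0: w = (-8 +/- sqrt(56))/2, i.e. w ~= -0.2583 or w ~= -7.7417.

w = -7.7417 or w = -0.2583 or w = 5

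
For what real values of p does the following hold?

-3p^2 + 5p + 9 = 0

Discriminant: (5)^2 - 4*(-3)*9 = 133.
Quadratic formula: p = (-5 +/- sqrt(133)) / (-6).
So p = 5/6 - sqrt(133)/6 ~= -1.0888 or p = 5/6 + sqrt(133)/6 ~= 2.7554.

p = -1.0888 or p = 2.7554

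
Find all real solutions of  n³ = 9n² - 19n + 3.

n = 0.1716 or n = 3 or n = 5.8284

Rearrange: n³ - 9n² + 19n - 3 = 0.
Possible rational roots are divisors of -3. Testing n = 3 gives 0, so (n - 3) is a factor.
Divide: n³ - 9n² + 19n - 3 = (n - 3)(n² - 6n + 1).
Apply the quadratic formula to n² - 6n + 1 = 0: n = (6 ± √32)/2, i.e. n ≈ 5.8284 or n ≈ 0.1716.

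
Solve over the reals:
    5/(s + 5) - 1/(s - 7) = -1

Multiply both sides by (s + 5)(s - 7):
5(s - 7) - (s + 5) = -(s + 5)(s - 7).
Expand and collect terms: -s² - 2s + 75 = 0.
By the quadratic formula, s = (2 ± √304) / -2, so s ≈ -9.7178 or s ≈ 7.7178.
Neither value makes a denominator zero (s ≠ -5, s ≠ 7), so both are valid.

s = -9.7178 or s = 7.7178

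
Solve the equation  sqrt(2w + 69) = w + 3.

Square both sides: 2w + 69 = (w + 3)^2.
Expand and rearrange: w^2 + 4w - 60 = 0.
Solving gives w = 6 or w = -10.
Check each candidate in the original equation:
  w = 6: sqrt(81) = 9, while w + 3 = 9 — valid.
  w = -10: sqrt(49) = 7, while w + 3 = -7 — extraneous.

w = 6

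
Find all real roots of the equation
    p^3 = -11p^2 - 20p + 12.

p = -8.4721 or p = -3 or p = 0.4721

Rearrange: p^3 + 11p^2 + 20p - 12 = 0.
Possible rational roots are divisors of -12. Testing p = -3 gives 0, so (p + 3) is a factor.
Divide: p^3 + 11p^2 + 20p - 12 = (p + 3)(p^2 + 8p - 4).
Apply the quadratic formula to p^2 + 8p - 4 = 0: p = (-8 +/- sqrt(80))/2, i.e. p ~= 0.4721 or p ~= -8.4721.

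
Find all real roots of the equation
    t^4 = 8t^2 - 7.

t = -2.6458 or t = -1 or t = 1 or t = 2.6458

Let u = t^2. The equation becomes u^2 - 8u + 7 = 0.
Factor: (u - 1)(u - 7) = 0, so u = 1 or u = 7.
t^2 = 1 gives t = +/-1.
t^2 = 7 gives t = +/-sqrt(7) ~= +/-2.6458.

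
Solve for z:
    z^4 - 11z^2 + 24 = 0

Let u = z^2. The equation becomes u^2 - 11u + 24 = 0.
Factor: (u - 3)(u - 8) = 0, so u = 3 or u = 8.
z^2 = 3 gives z = +/-sqrt(3) ~= +/-1.7321.
z^2 = 8 gives z = +/-2*sqrt(2) ~= +/-2.8284.

z = -2.8284 or z = -1.7321 or z = 1.7321 or z = 2.8284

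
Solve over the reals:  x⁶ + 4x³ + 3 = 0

Let u = x³. The equation becomes u² + 4u + 3 = 0.
Factor: (u + 3)(u + 1) = 0, so u = -3 or u = -1.
x³ = -3 gives x = -∛(3) ≈ -1.4422.
x³ = -1 gives x = -1.

x = -1.4422 or x = -1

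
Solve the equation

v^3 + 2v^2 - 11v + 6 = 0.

Possible rational roots are divisors of 6. Testing v = 2 gives 0, so (v - 2) is a factor.
Divide: v^3 + 2v^2 - 11v + 6 = (v - 2)(v^2 + 4v - 3).
Apply the quadratic formula to v^2 + 4v - 3 = 0: v = (-4 +/- sqrt(28))/2, i.e. v ~= 0.6458 or v ~= -4.6458.

v = -4.6458 or v = 0.6458 or v = 2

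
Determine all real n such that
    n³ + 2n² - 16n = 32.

n = -4 or n = -2 or n = 4

Rearrange: n³ + 2n² - 16n - 32 = 0.
Possible rational roots are divisors of -32. Testing n = 4 gives 0, so (n - 4) is a factor.
Divide: n³ + 2n² - 16n - 32 = (n - 4)(n² + 6n + 8).
Factor the quadratic: n = -2 or n = -4.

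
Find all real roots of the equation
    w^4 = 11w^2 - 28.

Let u = w^2. The equation becomes u^2 - 11u + 28 = 0.
Factor: (u - 4)(u - 7) = 0, so u = 4 or u = 7.
w^2 = 4 gives w = +/-2.
w^2 = 7 gives w = +/-sqrt(7) ~= +/-2.6458.

w = -2.6458 or w = -2 or w = 2 or w = 2.6458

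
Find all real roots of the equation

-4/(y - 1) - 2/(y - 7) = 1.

y = -3.899 or y = 5.899

Multiply both sides by (y - 1)(y - 7):
-4(y - 7) - 2(y - 1) = (y - 1)(y - 7).
Expand and collect terms: y² - 2y - 23 = 0.
By the quadratic formula, y = (2 ± √96) / 2, so y ≈ 5.899 or y ≈ -3.899.
Neither value makes a denominator zero (y ≠ 1, y ≠ 7), so both are valid.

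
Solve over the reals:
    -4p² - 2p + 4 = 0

Discriminant: (-2)² − 4·(-4)·4 = 68.
Quadratic formula: p = (2 ± √68) / (-8).
So p = -√(17)/4 - 1/4 ≈ -1.2808 or p = -1/4 + √(17)/4 ≈ 0.7808.

p = -1.2808 or p = 0.7808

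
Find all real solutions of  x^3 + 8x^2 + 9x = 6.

Rearrange: x^3 + 8x^2 + 9x - 6 = 0.
Possible rational roots are divisors of -6. Testing x = -2 gives 0, so (x + 2) is a factor.
Divide: x^3 + 8x^2 + 9x - 6 = (x + 2)(x^2 + 6x - 3).
Apply the quadratic formula to x^2 + 6x - 3 = 0: x = (-6 +/- sqrt(48))/2, i.e. x ~= 0.4641 or x ~= -6.4641.

x = -6.4641 or x = -2 or x = 0.4641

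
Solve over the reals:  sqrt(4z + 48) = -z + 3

z = -3

Square both sides: 4z + 48 = (-z + 3)^2.
Expand and rearrange: z^2 - 10z - 39 = 0.
Solving gives z = 13 or z = -3.
Check each candidate in the original equation:
  z = 13: sqrt(100) = 10, while -z + 3 = -10 — extraneous.
  z = -3: sqrt(36) = 6, while -z + 3 = 6 — valid.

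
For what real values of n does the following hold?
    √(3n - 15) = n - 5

n = 5 or n = 8

Square both sides: 3n - 15 = (n - 5)².
Expand and rearrange: n² - 13n + 40 = 0.
Solving gives n = 8 or n = 5.
Check each candidate in the original equation:
  n = 8: √(9) = 3, while n - 5 = 3 — valid.
  n = 5: √(0) = 0, while n - 5 = 0 — valid.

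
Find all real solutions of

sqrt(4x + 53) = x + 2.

x = 7

Square both sides: 4x + 53 = (x + 2)^2.
Expand and rearrange: x^2 - 49 = 0.
Solving gives x = 7 or x = -7.
Check each candidate in the original equation:
  x = 7: sqrt(81) = 9, while x + 2 = 9 — valid.
  x = -7: sqrt(25) = 5, while x + 2 = -5 — extraneous.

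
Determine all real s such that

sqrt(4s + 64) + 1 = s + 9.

s = 0

Isolate the radical: sqrt(4s + 64) = s + 8.
Square both sides: 4s + 64 = (s + 8)^2.
Expand and rearrange: s^2 + 12s = 0.
Solving gives s = 0 or s = -12.
Check each candidate in the original equation:
  s = 0: sqrt(64) = 8, while s + 8 = 8 — valid.
  s = -12: sqrt(16) = 4, while s + 8 = -4 — extraneous.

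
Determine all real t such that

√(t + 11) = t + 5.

t = -2

Square both sides: t + 11 = (t + 5)².
Expand and rearrange: t² + 9t + 14 = 0.
Solving gives t = -2 or t = -7.
Check each candidate in the original equation:
  t = -2: √(9) = 3, while t + 5 = 3 — valid.
  t = -7: √(4) = 2, while t + 5 = -2 — extraneous.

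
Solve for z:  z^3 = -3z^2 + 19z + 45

Rearrange: z^3 + 3z^2 - 19z - 45 = 0.
Possible rational roots are divisors of -45. Testing z = -5 gives 0, so (z + 5) is a factor.
Divide: z^3 + 3z^2 - 19z - 45 = (z + 5)(z^2 - 2z - 9).
Apply the quadratic formula to z^2 - 2z - 9 = 0: z = (2 +/- sqrt(40))/2, i.e. z ~= 4.1623 or z ~= -2.1623.

z = -5 or z = -2.1623 or z = 4.1623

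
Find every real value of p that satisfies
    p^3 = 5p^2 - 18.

Rearrange: p^3 - 5p^2 + 18 = 0.
Possible rational roots are divisors of 18. Testing p = 3 gives 0, so (p - 3) is a factor.
Divide: p^3 - 5p^2 + 18 = (p - 3)(p^2 - 2p - 6).
Apply the quadratic formula to p^2 - 2p - 6 = 0: p = (2 +/- sqrt(28))/2, i.e. p ~= 3.6458 or p ~= -1.6458.

p = -1.6458 or p = 3 or p = 3.6458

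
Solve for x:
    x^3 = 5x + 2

x = -2 or x = -0.4142 or x = 2.4142

Rearrange: x^3 - 5x - 2 = 0.
Possible rational roots are divisors of -2. Testing x = -2 gives 0, so (x + 2) is a factor.
Divide: x^3 - 5x - 2 = (x + 2)(x^2 - 2x - 1).
Apply the quadratic formula to x^2 - 2x - 1 = 0: x = (2 +/- sqrt(8))/2, i.e. x ~= 2.4142 or x ~= -0.4142.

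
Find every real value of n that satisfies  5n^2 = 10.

n = -1.4142 or n = 1.4142

Rearrange to standard form: 5n^2 - 10 = 0.
Discriminant: (0)^2 - 4*5*(-10) = 200.
Quadratic formula: n = (0 +/- sqrt(200)) / 10.
So n = sqrt(2) ~= 1.4142 or n = -sqrt(2) ~= -1.4142.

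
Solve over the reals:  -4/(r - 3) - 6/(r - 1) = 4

r = -1 or r = 2.5

Multiply both sides by (r - 3)(r - 1):
-4(r - 1) - 6(r - 3) = 4(r - 3)(r - 1).
Expand and collect terms: 4r^2 - 6r - 10 = 0.
Factor or apply the quadratic formula: r = 2.5 or r = -1.
Neither value makes a denominator zero (r != 3, r != 1), so both are valid.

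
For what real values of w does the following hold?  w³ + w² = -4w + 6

w = 1

Rearrange: w³ + w² + 4w - 6 = 0.
Possible rational roots are divisors of -6. Testing w = 1 gives 0, so (w - 1) is a factor.
Divide: w³ + w² + 4w - 6 = (w - 1)(w² + 2w + 6).
The quadratic w² + 2w + 6 has discriminant -20 < 0, so no further real roots.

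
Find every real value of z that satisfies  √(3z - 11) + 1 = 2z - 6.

z = 3.75 or z = 4

Isolate the radical: √(3z - 11) = 2z - 7.
Square both sides: 3z - 11 = (2z - 7)².
Expand and rearrange: 4z² - 31z + 60 = 0.
Solving gives z = 4 or z = 3.75.
Check each candidate in the original equation:
  z = 4: √(1) = 1, while 2z - 7 = 1 — valid.
  z = 3.75: √(0.25) = 0.5, while 2z - 7 = 0.5 — valid.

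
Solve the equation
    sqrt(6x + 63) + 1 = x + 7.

Isolate the radical: sqrt(6x + 63) = x + 6.
Square both sides: 6x + 63 = (x + 6)^2.
Expand and rearrange: x^2 + 6x - 27 = 0.
Solving gives x = 3 or x = -9.
Check each candidate in the original equation:
  x = 3: sqrt(81) = 9, while x + 6 = 9 — valid.
  x = -9: sqrt(9) = 3, while x + 6 = -3 — extraneous.

x = 3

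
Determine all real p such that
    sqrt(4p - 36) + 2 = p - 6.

p = 10

Isolate the radical: sqrt(4p - 36) = p - 8.
Square both sides: 4p - 36 = (p - 8)^2.
Expand and rearrange: p^2 - 20p + 100 = 0.
This gives the repeated root p = 10.
Check in the original equation:
  p = 10: sqrt(4) = 2, while p - 8 = 2 — valid.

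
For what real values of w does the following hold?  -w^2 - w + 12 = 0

Factor: -1(w - 3)(w + 4) = 0.
So w = 3 or w = -4.

w = -4 or w = 3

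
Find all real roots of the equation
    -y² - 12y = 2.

Rearrange to standard form: -y² - 12y - 2 = 0.
Discriminant: (-12)² − 4·(-1)·(-2) = 136.
Quadratic formula: y = (12 ± √136) / (-2).
So y = -6 - √(34) ≈ -11.831 or y = -6 + √(34) ≈ -0.169.

y = -11.831 or y = -0.169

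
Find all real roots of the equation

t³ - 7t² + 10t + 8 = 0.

t = -0.5616 or t = 3.5616 or t = 4

Possible rational roots are divisors of 8. Testing t = 4 gives 0, so (t - 4) is a factor.
Divide: t³ - 7t² + 10t + 8 = (t - 4)(t² - 3t - 2).
Apply the quadratic formula to t² - 3t - 2 = 0: t = (3 ± √17)/2, i.e. t ≈ 3.5616 or t ≈ -0.5616.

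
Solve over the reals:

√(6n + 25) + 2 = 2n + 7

n = 0

Isolate the radical: √(6n + 25) = 2n + 5.
Square both sides: 6n + 25 = (2n + 5)².
Expand and rearrange: 4n² + 14n = 0.
Solving gives n = 0 or n = -3.5.
Check each candidate in the original equation:
  n = 0: √(25) = 5, while 2n + 5 = 5 — valid.
  n = -3.5: √(4) = 2, while 2n + 5 = -2 — extraneous.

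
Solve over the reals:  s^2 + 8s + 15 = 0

s = -5 or s = -3

Factor: (s + 5)(s + 3) = 0.
So s = -5 or s = -3.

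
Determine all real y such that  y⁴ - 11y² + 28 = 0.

Let u = y². The equation becomes u² - 11u + 28 = 0.
Factor: (u - 4)(u - 7) = 0, so u = 4 or u = 7.
y² = 4 gives y = ±2.
y² = 7 gives y = ±√(7) ≈ ±2.6458.

y = -2.6458 or y = -2 or y = 2 or y = 2.6458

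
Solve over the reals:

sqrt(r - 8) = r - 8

Square both sides: r - 8 = (r - 8)^2.
Expand and rearrange: r^2 - 17r + 72 = 0.
Solving gives r = 9 or r = 8.
Check each candidate in the original equation:
  r = 9: sqrt(1) = 1, while r - 8 = 1 — valid.
  r = 8: sqrt(0) = 0, while r - 8 = 0 — valid.

r = 8 or r = 9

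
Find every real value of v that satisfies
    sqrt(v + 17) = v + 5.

Square both sides: v + 17 = (v + 5)^2.
Expand and rearrange: v^2 + 9v + 8 = 0.
Solving gives v = -1 or v = -8.
Check each candidate in the original equation:
  v = -1: sqrt(16) = 4, while v + 5 = 4 — valid.
  v = -8: sqrt(9) = 3, while v + 5 = -3 — extraneous.

v = -1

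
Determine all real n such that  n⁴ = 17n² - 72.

n = -3 or n = -2.8284 or n = 2.8284 or n = 3

Let u = n². The equation becomes u² - 17u + 72 = 0.
Factor: (u - 9)(u - 8) = 0, so u = 9 or u = 8.
n² = 9 gives n = ±3.
n² = 8 gives n = ±2·√(2) ≈ ±2.8284.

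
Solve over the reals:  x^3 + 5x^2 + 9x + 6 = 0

x = -2

Possible rational roots are divisors of 6. Testing x = -2 gives 0, so (x + 2) is a factor.
Divide: x^3 + 5x^2 + 9x + 6 = (x + 2)(x^2 + 3x + 3).
The quadratic x^2 + 3x + 3 has discriminant -3 < 0, so no further real roots.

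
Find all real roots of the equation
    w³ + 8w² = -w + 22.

w = -7.4721 or w = -2 or w = 1.4721

Rearrange: w³ + 8w² + w - 22 = 0.
Possible rational roots are divisors of -22. Testing w = -2 gives 0, so (w + 2) is a factor.
Divide: w³ + 8w² + w - 22 = (w + 2)(w² + 6w - 11).
Apply the quadratic formula to w² + 6w - 11 = 0: w = (-6 ± √80)/2, i.e. w ≈ 1.4721 or w ≈ -7.4721.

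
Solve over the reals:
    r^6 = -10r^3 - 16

r = -2 or r = -1.2599

Let u = r^3. The equation becomes u^2 + 10u + 16 = 0.
Factor: (u + 2)(u + 8) = 0, so u = -2 or u = -8.
r^3 = -2 gives r = -(2)^(1/3) ~= -1.2599.
r^3 = -8 gives r = -2.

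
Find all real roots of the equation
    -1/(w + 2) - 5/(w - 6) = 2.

w = -2.7016 or w = 3.7016

Multiply both sides by (w + 2)(w - 6):
-(w - 6) - 5(w + 2) = 2(w + 2)(w - 6).
Expand and collect terms: 2w² - 2w - 20 = 0.
By the quadratic formula, w = (2 ± √164) / 4, so w ≈ 3.7016 or w ≈ -2.7016.
Neither value makes a denominator zero (w ≠ -2, w ≠ 6), so both are valid.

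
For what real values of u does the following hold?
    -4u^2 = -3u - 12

u = -1.3972 or u = 2.1472

Rearrange to standard form: -4u^2 + 3u + 12 = 0.
Discriminant: (3)^2 - 4*(-4)*12 = 201.
Quadratic formula: u = (-3 +/- sqrt(201)) / (-8).
So u = 3/8 - sqrt(201)/8 ~= -1.3972 or u = 3/8 + sqrt(201)/8 ~= 2.1472.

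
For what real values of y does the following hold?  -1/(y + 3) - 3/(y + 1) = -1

Multiply both sides by (y + 3)(y + 1):
-(y + 1) - 3(y + 3) = -(y + 3)(y + 1).
Expand and collect terms: -y^2 + 7 = 0.
By the quadratic formula, y = (0 +/- sqrt(28)) / -2, so y ~= -2.6458 or y ~= 2.6458.
Neither value makes a denominator zero (y != -3, y != -1), so both are valid.

y = -2.6458 or y = 2.6458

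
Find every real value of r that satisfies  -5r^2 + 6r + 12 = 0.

Discriminant: (6)^2 - 4*(-5)*12 = 276.
Quadratic formula: r = (-6 +/- sqrt(276)) / (-10).
So r = 3/5 - sqrt(69)/5 ~= -1.0613 or r = 3/5 + sqrt(69)/5 ~= 2.2613.

r = -1.0613 or r = 2.2613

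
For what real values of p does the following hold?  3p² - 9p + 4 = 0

Discriminant: (-9)² − 4·3·4 = 33.
Quadratic formula: p = (9 ± √33) / 6.
So p = √(33)/6 + 3/2 ≈ 2.4574 or p = 3/2 - √(33)/6 ≈ 0.5426.

p = 0.5426 or p = 2.4574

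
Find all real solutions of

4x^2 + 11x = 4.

x = -3.0752 or x = 0.3252

Rearrange to standard form: 4x^2 + 11x - 4 = 0.
Discriminant: (11)^2 - 4*4*(-4) = 185.
Quadratic formula: x = (-11 +/- sqrt(185)) / 8.
So x = -11/8 + sqrt(185)/8 ~= 0.3252 or x = -sqrt(185)/8 - 11/8 ~= -3.0752.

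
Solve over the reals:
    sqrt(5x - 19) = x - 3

x = 4 or x = 7

Square both sides: 5x - 19 = (x - 3)^2.
Expand and rearrange: x^2 - 11x + 28 = 0.
Solving gives x = 7 or x = 4.
Check each candidate in the original equation:
  x = 7: sqrt(16) = 4, while x - 3 = 4 — valid.
  x = 4: sqrt(1) = 1, while x - 3 = 1 — valid.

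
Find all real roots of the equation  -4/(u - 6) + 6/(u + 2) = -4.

u = -3.3551 or u = 6.8551

Multiply both sides by (u - 6)(u + 2):
-4(u + 2) + 6(u - 6) = -4(u - 6)(u + 2).
Expand and collect terms: -4u² + 14u + 92 = 0.
By the quadratic formula, u = (-14 ± √1668) / -8, so u ≈ -3.3551 or u ≈ 6.8551.
Neither value makes a denominator zero (u ≠ 6, u ≠ -2), so both are valid.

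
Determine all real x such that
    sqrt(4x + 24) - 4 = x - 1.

x = 3

Isolate the radical: sqrt(4x + 24) = x + 3.
Square both sides: 4x + 24 = (x + 3)^2.
Expand and rearrange: x^2 + 2x - 15 = 0.
Solving gives x = 3 or x = -5.
Check each candidate in the original equation:
  x = 3: sqrt(36) = 6, while x + 3 = 6 — valid.
  x = -5: sqrt(4) = 2, while x + 3 = -2 — extraneous.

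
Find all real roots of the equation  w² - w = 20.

Bring every term to one side: w² - w - 20 = 0.
Factor: (w - 5)(w + 4) = 0.
So w = 5 or w = -4.

w = -4 or w = 5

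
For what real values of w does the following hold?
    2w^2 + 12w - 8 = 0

w = -6.6056 or w = 0.6056

Discriminant: (12)^2 - 4*2*(-8) = 208.
Quadratic formula: w = (-12 +/- sqrt(208)) / 4.
So w = -3 + sqrt(13) ~= 0.6056 or w = -sqrt(13) - 3 ~= -6.6056.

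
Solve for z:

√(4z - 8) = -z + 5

z = 3

Square both sides: 4z - 8 = (-z + 5)².
Expand and rearrange: z² - 14z + 33 = 0.
Solving gives z = 11 or z = 3.
Check each candidate in the original equation:
  z = 11: √(36) = 6, while -z + 5 = -6 — extraneous.
  z = 3: √(4) = 2, while -z + 5 = 2 — valid.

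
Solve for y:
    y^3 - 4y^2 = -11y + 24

Rearrange: y^3 - 4y^2 + 11y - 24 = 0.
Possible rational roots are divisors of -24. Testing y = 3 gives 0, so (y - 3) is a factor.
Divide: y^3 - 4y^2 + 11y - 24 = (y - 3)(y^2 - y + 8).
The quadratic y^2 - y + 8 has discriminant -31 < 0, so no further real roots.

y = 3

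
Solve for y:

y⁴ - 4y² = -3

Let u = y². The equation becomes u² - 4u + 3 = 0.
Factor: (u - 3)(u - 1) = 0, so u = 3 or u = 1.
y² = 3 gives y = ±√(3) ≈ ±1.7321.
y² = 1 gives y = ±1.

y = -1.7321 or y = -1 or y = 1 or y = 1.7321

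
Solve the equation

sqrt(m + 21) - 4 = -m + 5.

Isolate the radical: sqrt(m + 21) = -m + 9.
Square both sides: m + 21 = (-m + 9)^2.
Expand and rearrange: m^2 - 19m + 60 = 0.
Solving gives m = 15 or m = 4.
Check each candidate in the original equation:
  m = 15: sqrt(36) = 6, while -m + 9 = -6 — extraneous.
  m = 4: sqrt(25) = 5, while -m + 9 = 5 — valid.

m = 4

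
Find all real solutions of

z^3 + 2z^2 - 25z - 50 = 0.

Possible rational roots are divisors of -50. Testing z = 5 gives 0, so (z - 5) is a factor.
Divide: z^3 + 2z^2 - 25z - 50 = (z - 5)(z^2 + 7z + 10).
Factor the quadratic: z = -2 or z = -5.

z = -5 or z = -2 or z = 5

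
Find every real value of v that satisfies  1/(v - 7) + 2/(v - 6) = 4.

v = 6.3596 or v = 7.3904

Multiply both sides by (v - 7)(v - 6):
(v - 6) + 2(v - 7) = 4(v - 7)(v - 6).
Expand and collect terms: 4v² - 55v + 188 = 0.
By the quadratic formula, v = (55 ± √17) / 8, so v ≈ 7.3904 or v ≈ 6.3596.
Neither value makes a denominator zero (v ≠ 7, v ≠ 6), so both are valid.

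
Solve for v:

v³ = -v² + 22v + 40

v = -4 or v = -2 or v = 5

Rearrange: v³ + v² - 22v - 40 = 0.
Possible rational roots are divisors of -40. Testing v = -4 gives 0, so (v + 4) is a factor.
Divide: v³ + v² - 22v - 40 = (v + 4)(v² - 3v - 10).
Factor the quadratic: v = 5 or v = -2.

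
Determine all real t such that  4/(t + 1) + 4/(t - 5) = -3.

Multiply both sides by (t + 1)(t - 5):
4(t - 5) + 4(t + 1) = -3(t + 1)(t - 5).
Expand and collect terms: -3t² + 4t + 31 = 0.
By the quadratic formula, t = (-4 ± √388) / -6, so t ≈ -2.6163 or t ≈ 3.9496.
Neither value makes a denominator zero (t ≠ -1, t ≠ 5), so both are valid.

t = -2.6163 or t = 3.9496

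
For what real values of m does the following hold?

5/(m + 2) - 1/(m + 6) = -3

m = -5.3333 or m = -4

Multiply both sides by (m + 2)(m + 6):
5(m + 6) - (m + 2) = -3(m + 2)(m + 6).
Expand and collect terms: -3m² - 28m - 64 = 0.
Factor or apply the quadratic formula: m = -5.3333 or m = -4.
Neither value makes a denominator zero (m ≠ -2, m ≠ -6), so both are valid.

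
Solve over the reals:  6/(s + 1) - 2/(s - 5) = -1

s = -6.0828 or s = 6.0828

Multiply both sides by (s + 1)(s - 5):
6(s - 5) - 2(s + 1) = -(s + 1)(s - 5).
Expand and collect terms: -s^2 + 37 = 0.
By the quadratic formula, s = (0 +/- sqrt(148)) / -2, so s ~= -6.0828 or s ~= 6.0828.
Neither value makes a denominator zero (s != -1, s != 5), so both are valid.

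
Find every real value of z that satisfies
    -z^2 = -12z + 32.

Bring every term to one side: -z^2 + 12z - 32 = 0.
Factor: -1(z - 4)(z - 8) = 0.
So z = 4 or z = 8.

z = 4 or z = 8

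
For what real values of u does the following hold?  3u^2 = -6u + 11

u = -3.1602 or u = 1.1602

Rearrange to standard form: 3u^2 + 6u - 11 = 0.
Discriminant: (6)^2 - 4*3*(-11) = 168.
Quadratic formula: u = (-6 +/- sqrt(168)) / 6.
So u = -1 + sqrt(42)/3 ~= 1.1602 or u = -sqrt(42)/3 - 1 ~= -3.1602.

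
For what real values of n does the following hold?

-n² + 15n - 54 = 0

Factor: -1(n - 6)(n - 9) = 0.
So n = 6 or n = 9.

n = 6 or n = 9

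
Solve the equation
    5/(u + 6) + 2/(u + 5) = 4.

Multiply both sides by (u + 6)(u + 5):
5(u + 5) + 2(u + 6) = 4(u + 6)(u + 5).
Expand and collect terms: 4u² + 37u + 83 = 0.
By the quadratic formula, u = (-37 ± √41) / 8, so u ≈ -3.8246 or u ≈ -5.4254.
Neither value makes a denominator zero (u ≠ -6, u ≠ -5), so both are valid.

u = -5.4254 or u = -3.8246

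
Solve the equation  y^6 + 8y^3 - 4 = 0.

Let u = y^3. The equation becomes u^2 + 8u - 4 = 0.
By the quadratic formula, u = -4 + 2*sqrt(5) or u = -2*sqrt(5) - 4.
y^3 = -4 + 2*sqrt(5) gives y = (-4 + 2*sqrt(5))^(1/3) ~= 0.7787.
y^3 = -2*sqrt(5) - 4 gives y = -(4 + 2*sqrt(5))^(1/3) ~= -2.0386.

y = -2.0386 or y = 0.7787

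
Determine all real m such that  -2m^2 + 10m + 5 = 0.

m = -0.458 or m = 5.458

Discriminant: (10)^2 - 4*(-2)*5 = 140.
Quadratic formula: m = (-10 +/- sqrt(140)) / (-4).
So m = 5/2 - sqrt(35)/2 ~= -0.458 or m = 5/2 + sqrt(35)/2 ~= 5.458.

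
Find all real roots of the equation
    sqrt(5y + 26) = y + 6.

y = -5 or y = -2

Square both sides: 5y + 26 = (y + 6)^2.
Expand and rearrange: y^2 + 7y + 10 = 0.
Solving gives y = -2 or y = -5.
Check each candidate in the original equation:
  y = -2: sqrt(16) = 4, while y + 6 = 4 — valid.
  y = -5: sqrt(1) = 1, while y + 6 = 1 — valid.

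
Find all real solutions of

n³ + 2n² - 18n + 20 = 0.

Possible rational roots are divisors of 20. Testing n = 2 gives 0, so (n - 2) is a factor.
Divide: n³ + 2n² - 18n + 20 = (n - 2)(n² + 4n - 10).
Apply the quadratic formula to n² + 4n - 10 = 0: n = (-4 ± √56)/2, i.e. n ≈ 1.7417 or n ≈ -5.7417.

n = -5.7417 or n = 1.7417 or n = 2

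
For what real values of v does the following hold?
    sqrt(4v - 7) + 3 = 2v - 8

v = 8

Isolate the radical: sqrt(4v - 7) = 2v - 11.
Square both sides: 4v - 7 = (2v - 11)^2.
Expand and rearrange: 4v^2 - 48v + 128 = 0.
Solving gives v = 8 or v = 4.
Check each candidate in the original equation:
  v = 8: sqrt(25) = 5, while 2v - 11 = 5 — valid.
  v = 4: sqrt(9) = 3, while 2v - 11 = -3 — extraneous.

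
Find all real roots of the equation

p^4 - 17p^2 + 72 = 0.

Let u = p^2. The equation becomes u^2 - 17u + 72 = 0.
Factor: (u - 9)(u - 8) = 0, so u = 9 or u = 8.
p^2 = 9 gives p = +/-3.
p^2 = 8 gives p = +/-2*sqrt(2) ~= +/-2.8284.

p = -3 or p = -2.8284 or p = 2.8284 or p = 3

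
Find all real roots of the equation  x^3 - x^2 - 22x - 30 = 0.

Possible rational roots are divisors of -30. Testing x = -3 gives 0, so (x + 3) is a factor.
Divide: x^3 - x^2 - 22x - 30 = (x + 3)(x^2 - 4x - 10).
Apply the quadratic formula to x^2 - 4x - 10 = 0: x = (4 +/- sqrt(56))/2, i.e. x ~= 5.7417 or x ~= -1.7417.

x = -3 or x = -1.7417 or x = 5.7417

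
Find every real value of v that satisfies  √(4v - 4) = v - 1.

v = 1 or v = 5

Square both sides: 4v - 4 = (v - 1)².
Expand and rearrange: v² - 6v + 5 = 0.
Solving gives v = 5 or v = 1.
Check each candidate in the original equation:
  v = 5: √(16) = 4, while v - 1 = 4 — valid.
  v = 1: √(0) = 0, while v - 1 = 0 — valid.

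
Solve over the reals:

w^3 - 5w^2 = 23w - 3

Rearrange: w^3 - 5w^2 - 23w + 3 = 0.
Possible rational roots are divisors of 3. Testing w = -3 gives 0, so (w + 3) is a factor.
Divide: w^3 - 5w^2 - 23w + 3 = (w + 3)(w^2 - 8w + 1).
Apply the quadratic formula to w^2 - 8w + 1 = 0: w = (8 +/- sqrt(60))/2, i.e. w ~= 7.873 or w ~= 0.127.

w = -3 or w = 0.127 or w = 7.873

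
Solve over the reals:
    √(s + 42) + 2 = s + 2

s = 7

Isolate the radical: √(s + 42) = s.
Square both sides: s + 42 = (s)².
Expand and rearrange: s² - s - 42 = 0.
Solving gives s = 7 or s = -6.
Check each candidate in the original equation:
  s = 7: √(49) = 7, while s = 7 — valid.
  s = -6: √(36) = 6, while s = -6 — extraneous.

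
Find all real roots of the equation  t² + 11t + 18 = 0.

Factor: (t + 9)(t + 2) = 0.
So t = -9 or t = -2.

t = -9 or t = -2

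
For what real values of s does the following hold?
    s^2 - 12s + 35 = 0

Factor: (s - 7)(s - 5) = 0.
So s = 7 or s = 5.

s = 5 or s = 7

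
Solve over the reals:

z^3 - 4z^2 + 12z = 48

Rearrange: z^3 - 4z^2 + 12z - 48 = 0.
Possible rational roots are divisors of -48. Testing z = 4 gives 0, so (z - 4) is a factor.
Divide: z^3 - 4z^2 + 12z - 48 = (z - 4)(z^2 + 12).
The quadratic z^2 + 12 has discriminant -48 < 0, so no further real roots.

z = 4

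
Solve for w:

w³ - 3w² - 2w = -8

w = -1.5616 or w = 2 or w = 2.5616

Rearrange: w³ - 3w² - 2w + 8 = 0.
Possible rational roots are divisors of 8. Testing w = 2 gives 0, so (w - 2) is a factor.
Divide: w³ - 3w² - 2w + 8 = (w - 2)(w² - w - 4).
Apply the quadratic formula to w² - w - 4 = 0: w = (1 ± √17)/2, i.e. w ≈ 2.5616 or w ≈ -1.5616.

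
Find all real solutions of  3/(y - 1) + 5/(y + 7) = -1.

y = -13.3246 or y = -0.6754

Multiply both sides by (y - 1)(y + 7):
3(y + 7) + 5(y - 1) = -(y - 1)(y + 7).
Expand and collect terms: -y² - 14y - 9 = 0.
By the quadratic formula, y = (14 ± √160) / -2, so y ≈ -13.3246 or y ≈ -0.6754.
Neither value makes a denominator zero (y ≠ 1, y ≠ -7), so both are valid.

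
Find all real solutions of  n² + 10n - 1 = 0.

n = -10.099 or n = 0.099

Discriminant: (10)² − 4·1·(-1) = 104.
Quadratic formula: n = (-10 ± √104) / 2.
So n = -5 + √(26) ≈ 0.099 or n = -√(26) - 5 ≈ -10.099.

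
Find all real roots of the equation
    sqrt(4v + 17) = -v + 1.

v = -2

Square both sides: 4v + 17 = (-v + 1)^2.
Expand and rearrange: v^2 - 6v - 16 = 0.
Solving gives v = 8 or v = -2.
Check each candidate in the original equation:
  v = 8: sqrt(49) = 7, while -v + 1 = -7 — extraneous.
  v = -2: sqrt(9) = 3, while -v + 1 = 3 — valid.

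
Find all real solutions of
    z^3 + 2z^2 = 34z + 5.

z = -6.8541 or z = -0.1459 or z = 5

Rearrange: z^3 + 2z^2 - 34z - 5 = 0.
Possible rational roots are divisors of -5. Testing z = 5 gives 0, so (z - 5) is a factor.
Divide: z^3 + 2z^2 - 34z - 5 = (z - 5)(z^2 + 7z + 1).
Apply the quadratic formula to z^2 + 7z + 1 = 0: z = (-7 +/- sqrt(45))/2, i.e. z ~= -0.1459 or z ~= -6.8541.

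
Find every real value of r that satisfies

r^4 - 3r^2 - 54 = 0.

Let u = r^2. The equation becomes u^2 - 3u - 54 = 0.
Factor: (u + 6)(u - 9) = 0, so u = -6 or u = 9.
r^2 = -6 < 0 has no real solution.
r^2 = 9 gives r = +/-3.

r = -3 or r = 3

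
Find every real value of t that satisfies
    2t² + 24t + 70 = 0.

Factor: 2(t + 5)(t + 7) = 0.
So t = -5 or t = -7.

t = -7 or t = -5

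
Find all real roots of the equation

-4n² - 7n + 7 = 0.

Discriminant: (-7)² − 4·(-4)·7 = 161.
Quadratic formula: n = (7 ± √161) / (-8).
So n = -√(161)/8 - 7/8 ≈ -2.4611 or n = -7/8 + √(161)/8 ≈ 0.7111.

n = -2.4611 or n = 0.7111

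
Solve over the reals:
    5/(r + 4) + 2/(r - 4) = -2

r = -6.7562 or r = 3.2562

Multiply both sides by (r + 4)(r - 4):
5(r - 4) + 2(r + 4) = -2(r + 4)(r - 4).
Expand and collect terms: -2r² - 7r + 44 = 0.
By the quadratic formula, r = (7 ± √401) / -4, so r ≈ -6.7562 or r ≈ 3.2562.
Neither value makes a denominator zero (r ≠ -4, r ≠ 4), so both are valid.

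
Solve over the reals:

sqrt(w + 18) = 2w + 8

Square both sides: w + 18 = (2w + 8)^2.
Expand and rearrange: 4w^2 + 31w + 46 = 0.
Solving gives w = -2 or w = -5.75.
Check each candidate in the original equation:
  w = -2: sqrt(16) = 4, while 2w + 8 = 4 — valid.
  w = -5.75: sqrt(12.25) = 3.5, while 2w + 8 = -3.5 — extraneous.

w = -2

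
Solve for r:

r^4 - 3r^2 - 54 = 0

r = -3 or r = 3

Let u = r^2. The equation becomes u^2 - 3u - 54 = 0.
Factor: (u - 9)(u + 6) = 0, so u = 9 or u = -6.
r^2 = 9 gives r = +/-3.
r^2 = -6 < 0 has no real solution.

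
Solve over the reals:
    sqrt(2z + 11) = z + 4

z = -1

Square both sides: 2z + 11 = (z + 4)^2.
Expand and rearrange: z^2 + 6z + 5 = 0.
Solving gives z = -1 or z = -5.
Check each candidate in the original equation:
  z = -1: sqrt(9) = 3, while z + 4 = 3 — valid.
  z = -5: sqrt(1) = 1, while z + 4 = -1 — extraneous.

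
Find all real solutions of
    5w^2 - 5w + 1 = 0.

Discriminant: (-5)^2 - 4*5*1 = 5.
Quadratic formula: w = (5 +/- sqrt(5)) / 10.
So w = sqrt(5)/10 + 1/2 ~= 0.7236 or w = 1/2 - sqrt(5)/10 ~= 0.2764.

w = 0.2764 or w = 0.7236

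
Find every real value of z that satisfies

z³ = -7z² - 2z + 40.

Rearrange: z³ + 7z² + 2z - 40 = 0.
Possible rational roots are divisors of -40. Testing z = -5 gives 0, so (z + 5) is a factor.
Divide: z³ + 7z² + 2z - 40 = (z + 5)(z² + 2z - 8).
Factor the quadratic: z = 2 or z = -4.

z = -5 or z = -4 or z = 2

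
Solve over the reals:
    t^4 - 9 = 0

t = -1.7321 or t = 1.7321

Let u = t^2. The equation becomes u^2 - 9 = 0.
Factor: (u - 3)(u + 3) = 0, so u = 3 or u = -3.
t^2 = 3 gives t = +/-sqrt(3) ~= +/-1.7321.
t^2 = -3 < 0 has no real solution.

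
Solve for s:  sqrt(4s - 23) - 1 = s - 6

Isolate the radical: sqrt(4s - 23) = s - 5.
Square both sides: 4s - 23 = (s - 5)^2.
Expand and rearrange: s^2 - 14s + 48 = 0.
Solving gives s = 8 or s = 6.
Check each candidate in the original equation:
  s = 8: sqrt(9) = 3, while s - 5 = 3 — valid.
  s = 6: sqrt(1) = 1, while s - 5 = 1 — valid.

s = 6 or s = 8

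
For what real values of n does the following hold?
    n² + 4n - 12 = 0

n = -6 or n = 2

Factor: (n + 6)(n - 2) = 0.
So n = -6 or n = 2.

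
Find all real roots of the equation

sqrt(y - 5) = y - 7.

y = 9

Square both sides: y - 5 = (y - 7)^2.
Expand and rearrange: y^2 - 15y + 54 = 0.
Solving gives y = 9 or y = 6.
Check each candidate in the original equation:
  y = 9: sqrt(4) = 2, while y - 7 = 2 — valid.
  y = 6: sqrt(1) = 1, while y - 7 = -1 — extraneous.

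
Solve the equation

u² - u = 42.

u = -6 or u = 7

Bring every term to one side: u² - u - 42 = 0.
Factor: (u + 6)(u - 7) = 0.
So u = -6 or u = 7.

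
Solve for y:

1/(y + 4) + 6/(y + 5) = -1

y = -11.873 or y = -4.127

Multiply both sides by (y + 4)(y + 5):
(y + 5) + 6(y + 4) = -(y + 4)(y + 5).
Expand and collect terms: -y^2 - 16y - 49 = 0.
By the quadratic formula, y = (16 +/- sqrt(60)) / -2, so y ~= -11.873 or y ~= -4.127.
Neither value makes a denominator zero (y != -4, y != -5), so both are valid.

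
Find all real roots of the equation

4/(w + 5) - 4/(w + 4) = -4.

Multiply both sides by (w + 5)(w + 4):
4(w + 4) - 4(w + 5) = -4(w + 5)(w + 4).
Expand and collect terms: -4w^2 - 36w - 76 = 0.
By the quadratic formula, w = (36 +/- sqrt(80)) / -8, so w ~= -5.618 or w ~= -3.382.
Neither value makes a denominator zero (w != -5, w != -4), so both are valid.

w = -5.618 or w = -3.382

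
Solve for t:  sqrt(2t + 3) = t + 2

t = -1

Square both sides: 2t + 3 = (t + 2)^2.
Expand and rearrange: t^2 + 2t + 1 = 0.
This gives the repeated root t = -1.
Check in the original equation:
  t = -1: sqrt(1) = 1, while t + 2 = 1 — valid.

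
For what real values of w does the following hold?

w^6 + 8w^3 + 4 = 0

Let u = w^3. The equation becomes u^2 + 8u + 4 = 0.
By the quadratic formula, u = -4 + 2*sqrt(3) or u = -4 - 2*sqrt(3).
w^3 = -4 + 2*sqrt(3) gives w = -(4 - 2*sqrt(3))^(1/3) ~= -0.8123.
w^3 = -4 - 2*sqrt(3) gives w = -(2*sqrt(3) + 4)^(1/3) ~= -1.9543.

w = -1.9543 or w = -0.8123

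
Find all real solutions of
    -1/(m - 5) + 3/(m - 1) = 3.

m = 2.1315 or m = 4.5352

Multiply both sides by (m - 5)(m - 1):
-(m - 1) + 3(m - 5) = 3(m - 5)(m - 1).
Expand and collect terms: 3m² - 20m + 29 = 0.
By the quadratic formula, m = (20 ± √52) / 6, so m ≈ 4.5352 or m ≈ 2.1315.
Neither value makes a denominator zero (m ≠ 5, m ≠ 1), so both are valid.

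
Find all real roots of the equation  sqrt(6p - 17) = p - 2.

Square both sides: 6p - 17 = (p - 2)^2.
Expand and rearrange: p^2 - 10p + 21 = 0.
Solving gives p = 7 or p = 3.
Check each candidate in the original equation:
  p = 7: sqrt(25) = 5, while p - 2 = 5 — valid.
  p = 3: sqrt(1) = 1, while p - 2 = 1 — valid.

p = 3 or p = 7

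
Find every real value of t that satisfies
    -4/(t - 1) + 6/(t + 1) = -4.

t = -2.1375 or t = 1.6375

Multiply both sides by (t - 1)(t + 1):
-4(t + 1) + 6(t - 1) = -4(t - 1)(t + 1).
Expand and collect terms: -4t^2 - 2t + 14 = 0.
By the quadratic formula, t = (2 +/- sqrt(228)) / -8, so t ~= -2.1375 or t ~= 1.6375.
Neither value makes a denominator zero (t != 1, t != -1), so both are valid.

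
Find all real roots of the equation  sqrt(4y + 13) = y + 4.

Square both sides: 4y + 13 = (y + 4)^2.
Expand and rearrange: y^2 + 4y + 3 = 0.
Solving gives y = -1 or y = -3.
Check each candidate in the original equation:
  y = -1: sqrt(9) = 3, while y + 4 = 3 — valid.
  y = -3: sqrt(1) = 1, while y + 4 = 1 — valid.

y = -3 or y = -1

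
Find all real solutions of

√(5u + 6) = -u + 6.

u = 2

Square both sides: 5u + 6 = (-u + 6)².
Expand and rearrange: u² - 17u + 30 = 0.
Solving gives u = 15 or u = 2.
Check each candidate in the original equation:
  u = 15: √(81) = 9, while -u + 6 = -9 — extraneous.
  u = 2: √(16) = 4, while -u + 6 = 4 — valid.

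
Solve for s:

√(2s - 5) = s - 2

s = 3

Square both sides: 2s - 5 = (s - 2)².
Expand and rearrange: s² - 6s + 9 = 0.
This gives the repeated root s = 3.
Check in the original equation:
  s = 3: √(1) = 1, while s - 2 = 1 — valid.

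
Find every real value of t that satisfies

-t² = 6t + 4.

Rearrange to standard form: -t² - 6t - 4 = 0.
Discriminant: (-6)² − 4·(-1)·(-4) = 20.
Quadratic formula: t = (6 ± √20) / (-2).
So t = -3 - √(5) ≈ -5.2361 or t = -3 + √(5) ≈ -0.7639.

t = -5.2361 or t = -0.7639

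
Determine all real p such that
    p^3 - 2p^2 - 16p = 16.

p = -2 or p = -1.4641 or p = 5.4641

Rearrange: p^3 - 2p^2 - 16p - 16 = 0.
Possible rational roots are divisors of -16. Testing p = -2 gives 0, so (p + 2) is a factor.
Divide: p^3 - 2p^2 - 16p - 16 = (p + 2)(p^2 - 4p - 8).
Apply the quadratic formula to p^2 - 4p - 8 = 0: p = (4 +/- sqrt(48))/2, i.e. p ~= 5.4641 or p ~= -1.4641.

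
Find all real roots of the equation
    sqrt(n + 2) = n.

n = 2

Square both sides: n + 2 = (n)^2.
Expand and rearrange: n^2 - n - 2 = 0.
Solving gives n = 2 or n = -1.
Check each candidate in the original equation:
  n = 2: sqrt(4) = 2, while n = 2 — valid.
  n = -1: sqrt(1) = 1, while n = -1 — extraneous.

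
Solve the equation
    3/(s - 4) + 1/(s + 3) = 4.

s = -2.7749 or s = 4.7749

Multiply both sides by (s - 4)(s + 3):
3(s + 3) + (s - 4) = 4(s - 4)(s + 3).
Expand and collect terms: 4s² - 8s - 53 = 0.
By the quadratic formula, s = (8 ± √912) / 8, so s ≈ 4.7749 or s ≈ -2.7749.
Neither value makes a denominator zero (s ≠ 4, s ≠ -3), so both are valid.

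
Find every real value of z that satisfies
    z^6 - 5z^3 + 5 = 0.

z = 1.1139 or z = 1.5352

Let u = z^3. The equation becomes u^2 - 5u + 5 = 0.
By the quadratic formula, u = sqrt(5)/2 + 5/2 or u = 5/2 - sqrt(5)/2.
z^3 = sqrt(5)/2 + 5/2 gives z = (sqrt(5)/2 + 5/2)^(1/3) ~= 1.5352.
z^3 = 5/2 - sqrt(5)/2 gives z = (5/2 - sqrt(5)/2)^(1/3) ~= 1.1139.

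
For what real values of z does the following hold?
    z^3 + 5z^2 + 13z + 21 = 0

Possible rational roots are divisors of 21. Testing z = -3 gives 0, so (z + 3) is a factor.
Divide: z^3 + 5z^2 + 13z + 21 = (z + 3)(z^2 + 2z + 7).
The quadratic z^2 + 2z + 7 has discriminant -24 < 0, so no further real roots.

z = -3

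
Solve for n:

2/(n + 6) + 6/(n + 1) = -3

Multiply both sides by (n + 6)(n + 1):
2(n + 1) + 6(n + 6) = -3(n + 6)(n + 1).
Expand and collect terms: -3n^2 - 29n - 56 = 0.
Factor or apply the quadratic formula: n = -7 or n = -2.6667.
Neither value makes a denominator zero (n != -6, n != -1), so both are valid.

n = -7 or n = -2.6667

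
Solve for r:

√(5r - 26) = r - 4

r = 6 or r = 7

Square both sides: 5r - 26 = (r - 4)².
Expand and rearrange: r² - 13r + 42 = 0.
Solving gives r = 7 or r = 6.
Check each candidate in the original equation:
  r = 7: √(9) = 3, while r - 4 = 3 — valid.
  r = 6: √(4) = 2, while r - 4 = 2 — valid.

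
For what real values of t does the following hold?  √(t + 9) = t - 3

Square both sides: t + 9 = (t - 3)².
Expand and rearrange: t² - 7t = 0.
Solving gives t = 7 or t = 0.
Check each candidate in the original equation:
  t = 7: √(16) = 4, while t - 3 = 4 — valid.
  t = 0: √(9) = 3, while t - 3 = -3 — extraneous.

t = 7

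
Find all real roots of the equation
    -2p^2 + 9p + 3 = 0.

p = -0.3117 or p = 4.8117

Discriminant: (9)^2 - 4*(-2)*3 = 105.
Quadratic formula: p = (-9 +/- sqrt(105)) / (-4).
So p = 9/4 - sqrt(105)/4 ~= -0.3117 or p = 9/4 + sqrt(105)/4 ~= 4.8117.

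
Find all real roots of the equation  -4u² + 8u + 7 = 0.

u = -0.6583 or u = 2.6583

Discriminant: (8)² − 4·(-4)·7 = 176.
Quadratic formula: u = (-8 ± √176) / (-8).
So u = 1 - √(11)/2 ≈ -0.6583 or u = 1 + √(11)/2 ≈ 2.6583.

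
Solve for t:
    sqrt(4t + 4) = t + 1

t = -1 or t = 3

Square both sides: 4t + 4 = (t + 1)^2.
Expand and rearrange: t^2 - 2t - 3 = 0.
Solving gives t = 3 or t = -1.
Check each candidate in the original equation:
  t = 3: sqrt(16) = 4, while t + 1 = 4 — valid.
  t = -1: sqrt(0) = 0, while t + 1 = 0 — valid.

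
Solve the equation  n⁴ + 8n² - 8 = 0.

n = -0.9481 or n = 0.9481

Let u = n². The equation becomes u² + 8u - 8 = 0.
By the quadratic formula, u = -4 + 2·√(6) or u = -2·√(6) - 4.
n² = -4 + 2·√(6) gives n = ±√(-4 + 2·√(6)) ≈ ±0.9481.
n² = -2·√(6) - 4 < 0 has no real solution.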